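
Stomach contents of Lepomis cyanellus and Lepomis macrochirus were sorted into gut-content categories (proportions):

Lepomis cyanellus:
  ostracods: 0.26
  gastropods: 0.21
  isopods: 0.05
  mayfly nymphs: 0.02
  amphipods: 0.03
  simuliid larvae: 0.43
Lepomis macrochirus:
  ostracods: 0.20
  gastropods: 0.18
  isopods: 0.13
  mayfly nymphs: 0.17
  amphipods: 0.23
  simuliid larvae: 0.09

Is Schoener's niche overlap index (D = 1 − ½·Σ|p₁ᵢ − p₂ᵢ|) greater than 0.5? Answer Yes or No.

Yes

Σ|p₁ᵢ − p₂ᵢ| = 0.06 + 0.03 + 0.08 + 0.15 + 0.20 + 0.34 = 0.86
D = 1 − ½ × 0.86 = 1 − 0.430 = 0.5700
D = 0.5700 > 0.5 → Yes.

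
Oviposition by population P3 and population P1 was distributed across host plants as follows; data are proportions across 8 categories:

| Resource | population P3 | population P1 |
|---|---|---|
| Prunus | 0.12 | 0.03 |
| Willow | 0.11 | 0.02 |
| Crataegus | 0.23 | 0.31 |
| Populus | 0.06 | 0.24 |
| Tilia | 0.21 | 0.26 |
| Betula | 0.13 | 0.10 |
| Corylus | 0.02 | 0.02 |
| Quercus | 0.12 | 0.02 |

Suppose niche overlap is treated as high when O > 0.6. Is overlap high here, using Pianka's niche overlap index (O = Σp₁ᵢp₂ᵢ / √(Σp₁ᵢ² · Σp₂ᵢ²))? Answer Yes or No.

Σ p₁ᵢp₂ᵢ = 0.0036 + 0.0022 + 0.0713 + 0.0144 + 0.0546 + 0.0130 + 0.0004 + 0.0024 = 0.1619
Σp_1ᵢ² = 0.12² + 0.11² + 0.23² + 0.06² + 0.21² + 0.13² + 0.02² + 0.12² = 0.0144 + 0.0121 + 0.0529 + 0.0036 + 0.0441 + 0.0169 + 0.0004 + 0.0144 = 0.1588
Σp_2ᵢ² = 0.03² + 0.02² + 0.31² + 0.24² + 0.26² + 0.10² + 0.02² + 0.02² = 0.0009 + 0.0004 + 0.0961 + 0.0576 + 0.0676 + 0.0100 + 0.0004 + 0.0004 = 0.2334
O = 0.1619 / √(0.1588 × 0.2334) = 0.1619 / 0.19252 = 0.8410
O = 0.8410 > 0.6 → Yes.

Yes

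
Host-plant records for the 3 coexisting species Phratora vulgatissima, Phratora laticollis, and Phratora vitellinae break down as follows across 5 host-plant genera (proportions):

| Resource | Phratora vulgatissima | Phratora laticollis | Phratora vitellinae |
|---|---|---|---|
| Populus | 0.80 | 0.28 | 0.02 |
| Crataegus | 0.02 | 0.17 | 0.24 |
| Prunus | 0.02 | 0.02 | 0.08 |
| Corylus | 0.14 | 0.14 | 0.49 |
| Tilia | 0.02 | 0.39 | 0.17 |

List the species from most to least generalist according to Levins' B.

Σp_vulgᵢ² = 0.80² + 0.02² + 0.02² + 0.14² + 0.02² = 0.6400 + 0.0004 + 0.0004 + 0.0196 + 0.0004 = 0.6608
B_vulg = 1 / 0.6608 = 1.5133
Σp_latiᵢ² = 0.28² + 0.17² + 0.02² + 0.14² + 0.39² = 0.0784 + 0.0289 + 0.0004 + 0.0196 + 0.1521 = 0.2794
B_lati = 1 / 0.2794 = 3.5791
Σp_viteᵢ² = 0.02² + 0.24² + 0.08² + 0.49² + 0.17² = 0.0004 + 0.0576 + 0.0064 + 0.2401 + 0.0289 = 0.3334
B_vite = 1 / 0.3334 = 2.9994
Ranking by B (broadest → narrowest): Phratora laticollis (3.58) > Phratora vitellinae (3.00) > Phratora vulgatissima (1.51)

Phratora laticollis > Phratora vitellinae > Phratora vulgatissima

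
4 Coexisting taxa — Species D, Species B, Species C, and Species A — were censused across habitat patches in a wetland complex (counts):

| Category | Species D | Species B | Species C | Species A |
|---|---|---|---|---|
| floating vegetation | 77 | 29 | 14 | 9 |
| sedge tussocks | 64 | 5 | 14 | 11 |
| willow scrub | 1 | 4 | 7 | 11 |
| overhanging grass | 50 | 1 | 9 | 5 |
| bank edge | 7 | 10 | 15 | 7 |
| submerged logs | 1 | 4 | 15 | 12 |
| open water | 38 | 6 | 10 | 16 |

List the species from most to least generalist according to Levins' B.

Species C > Species A > Species D > Species B

Proportions for Species D (n=238): 77/238=0.3235, 64/238=0.2689, 1/238=0.0042, 50/238=0.2101, 7/238=0.0294, 1/238=0.0042, 38/238=0.1597
Proportions for Species B (n=59): 29/59=0.4915, 5/59=0.0847, 4/59=0.0678, 1/59=0.0169, 10/59=0.1695, 4/59=0.0678, 6/59=0.1017
Proportions for Species C (n=84): 14/84=0.1667, 14/84=0.1667, 7/84=0.0833, 9/84=0.1071, 15/84=0.1786, 15/84=0.1786, 10/84=0.1190
Proportions for Species A (n=71): 9/71=0.1268, 11/71=0.1549, 11/71=0.1549, 5/71=0.0704, 7/71=0.0986, 12/71=0.1690, 16/71=0.2254
Σp_Dᵢ² = 0.3235² + 0.2689² + 0.0042² + 0.2101² + 0.0294² + 0.0042² + 0.1597² = 0.104652 + 0.072307 + 0.000018 + 0.044142 + 0.000864 + 0.000018 + 0.025504 = 0.247505
B_D = 1 / 0.247505 = 4.0403
Σp_Bᵢ² = 0.4915² + 0.0847² + 0.0678² + 0.0169² + 0.1695² + 0.0678² + 0.1017² = 0.241572 + 0.007174 + 0.004597 + 0.000286 + 0.028730 + 0.004597 + 0.010343 = 0.297299
B_B = 1 / 0.297299 = 3.3636
Σp_Cᵢ² = 0.1667² + 0.1667² + 0.0833² + 0.1071² + 0.1786² + 0.1786² + 0.1190² = 0.027789 + 0.027789 + 0.006939 + 0.011470 + 0.031898 + 0.031898 + 0.014161 = 0.151944
B_C = 1 / 0.151944 = 6.5814
Σp_Aᵢ² = 0.1268² + 0.1549² + 0.1549² + 0.0704² + 0.0986² + 0.1690² + 0.2254² = 0.016078 + 0.023994 + 0.023994 + 0.004956 + 0.009722 + 0.028561 + 0.050805 = 0.158110
B_A = 1 / 0.158110 = 6.3247
Ranking by B (broadest → narrowest): Species C (6.58) > Species A (6.32) > Species D (4.04) > Species B (3.36)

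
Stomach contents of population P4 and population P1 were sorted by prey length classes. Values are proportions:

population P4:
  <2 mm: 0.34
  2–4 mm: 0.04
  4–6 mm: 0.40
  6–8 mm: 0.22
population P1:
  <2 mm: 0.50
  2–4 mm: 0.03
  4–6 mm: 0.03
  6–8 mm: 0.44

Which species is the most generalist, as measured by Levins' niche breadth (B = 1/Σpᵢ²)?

population P4

Σp_P4ᵢ² = 0.34² + 0.04² + 0.40² + 0.22² = 0.1156 + 0.0016 + 0.1600 + 0.0484 = 0.3256
B_P4 = 1 / 0.3256 = 3.0713
Σp_P1ᵢ² = 0.50² + 0.03² + 0.03² + 0.44² = 0.2500 + 0.0009 + 0.0009 + 0.1936 = 0.4454
B_P1 = 1 / 0.4454 = 2.2452
Highest B → broadest niche (most generalist): population P4 (B = 3.07).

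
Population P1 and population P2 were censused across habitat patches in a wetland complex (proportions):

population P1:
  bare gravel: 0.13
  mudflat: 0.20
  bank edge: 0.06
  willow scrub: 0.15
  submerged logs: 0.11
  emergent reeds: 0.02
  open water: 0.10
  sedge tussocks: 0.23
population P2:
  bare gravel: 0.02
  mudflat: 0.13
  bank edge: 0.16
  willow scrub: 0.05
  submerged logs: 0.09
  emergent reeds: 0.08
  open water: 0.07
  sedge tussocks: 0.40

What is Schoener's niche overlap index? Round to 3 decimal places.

Σ|p₁ᵢ − p₂ᵢ| = 0.11 + 0.07 + 0.10 + 0.10 + 0.02 + 0.06 + 0.03 + 0.17 = 0.66
D = 1 − ½ × 0.66 = 1 − 0.330 = 0.67000

0.670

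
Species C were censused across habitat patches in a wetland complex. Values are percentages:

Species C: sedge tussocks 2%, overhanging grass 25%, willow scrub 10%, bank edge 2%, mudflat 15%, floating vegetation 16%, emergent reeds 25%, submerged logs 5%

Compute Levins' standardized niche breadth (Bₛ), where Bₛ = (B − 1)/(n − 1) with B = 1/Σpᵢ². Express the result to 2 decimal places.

0.62

Convert percentages to proportions (divide by 100).
Σpᵢ² = 0.02² + 0.25² + 0.10² + 0.02² + 0.15² + 0.16² + 0.25² + 0.05² = 0.0004 + 0.0625 + 0.0100 + 0.0004 + 0.0225 + 0.0256 + 0.0625 + 0.0025 = 0.1864
B = 1 / 0.1864 = 5.3648
Bₛ = (B − 1)/(n − 1) = (5.3648 − 1)/(8 − 1) = 4.3648/7 = 0.6235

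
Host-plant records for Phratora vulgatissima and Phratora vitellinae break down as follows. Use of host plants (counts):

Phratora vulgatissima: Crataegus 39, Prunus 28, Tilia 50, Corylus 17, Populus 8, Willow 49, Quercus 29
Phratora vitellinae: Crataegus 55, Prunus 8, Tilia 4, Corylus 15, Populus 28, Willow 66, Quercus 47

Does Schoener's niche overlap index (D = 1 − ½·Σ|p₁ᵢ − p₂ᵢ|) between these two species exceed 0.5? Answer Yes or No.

Proportions for Phratora vulgatissima (n=220): 39/220=0.1773, 28/220=0.1273, 50/220=0.2273, 17/220=0.0773, 8/220=0.0364, 49/220=0.2227, 29/220=0.1318
Proportions for Phratora vitellinae (n=223): 55/223=0.2466, 8/223=0.0359, 4/223=0.0179, 15/223=0.0673, 28/223=0.1256, 66/223=0.2960, 47/223=0.2108
Σ|p₁ᵢ − p₂ᵢ| = 0.0693 + 0.0914 + 0.2094 + 0.0100 + 0.0892 + 0.0733 + 0.0790 = 0.6216
D = 1 − ½ × 0.6216 = 1 − 0.31080 = 0.68920
D = 0.68920 > 0.5 → Yes.

Yes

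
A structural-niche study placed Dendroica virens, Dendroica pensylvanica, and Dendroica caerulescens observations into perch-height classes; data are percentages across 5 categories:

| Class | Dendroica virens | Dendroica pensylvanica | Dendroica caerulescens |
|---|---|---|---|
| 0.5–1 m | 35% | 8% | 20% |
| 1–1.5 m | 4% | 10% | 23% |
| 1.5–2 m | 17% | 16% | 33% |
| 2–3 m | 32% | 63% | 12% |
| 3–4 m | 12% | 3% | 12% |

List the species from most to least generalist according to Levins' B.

Dendroica caerulescens > Dendroica virens > Dendroica pensylvanica

Convert percentages to proportions (divide by 100).
Σp_vireᵢ² = 0.35² + 0.04² + 0.17² + 0.32² + 0.12² = 0.1225 + 0.0016 + 0.0289 + 0.1024 + 0.0144 = 0.2698
B_vire = 1 / 0.2698 = 3.7064
Σp_pensᵢ² = 0.08² + 0.10² + 0.16² + 0.63² + 0.03² = 0.0064 + 0.0100 + 0.0256 + 0.3969 + 0.0009 = 0.4398
B_pens = 1 / 0.4398 = 2.2738
Σp_caerᵢ² = 0.20² + 0.23² + 0.33² + 0.12² + 0.12² = 0.0400 + 0.0529 + 0.1089 + 0.0144 + 0.0144 = 0.2306
B_caer = 1 / 0.2306 = 4.3365
Ranking by B (broadest → narrowest): Dendroica caerulescens (4.34) > Dendroica virens (3.71) > Dendroica pensylvanica (2.27)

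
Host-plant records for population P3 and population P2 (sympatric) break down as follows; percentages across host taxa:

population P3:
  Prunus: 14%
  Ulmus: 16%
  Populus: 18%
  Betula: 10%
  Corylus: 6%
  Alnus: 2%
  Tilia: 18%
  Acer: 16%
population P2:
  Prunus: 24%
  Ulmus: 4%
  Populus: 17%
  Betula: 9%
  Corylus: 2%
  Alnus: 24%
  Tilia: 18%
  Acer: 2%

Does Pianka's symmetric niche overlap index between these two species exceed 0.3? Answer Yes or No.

Yes

Convert percentages to proportions (divide by 100).
Σ p₁ᵢp₂ᵢ = 0.0336 + 0.0064 + 0.0306 + 0.0090 + 0.0012 + 0.0048 + 0.0324 + 0.0032 = 0.1212
Σp_1ᵢ² = 0.14² + 0.16² + 0.18² + 0.10² + 0.06² + 0.02² + 0.18² + 0.16² = 0.0196 + 0.0256 + 0.0324 + 0.0100 + 0.0036 + 0.0004 + 0.0324 + 0.0256 = 0.1496
Σp_2ᵢ² = 0.24² + 0.04² + 0.17² + 0.09² + 0.02² + 0.24² + 0.18² + 0.02² = 0.0576 + 0.0016 + 0.0289 + 0.0081 + 0.0004 + 0.0576 + 0.0324 + 0.0004 = 0.1870
O = 0.1212 / √(0.1496 × 0.1870) = 0.1212 / 0.16726 = 0.7246
O = 0.7246 > 0.3 → Yes.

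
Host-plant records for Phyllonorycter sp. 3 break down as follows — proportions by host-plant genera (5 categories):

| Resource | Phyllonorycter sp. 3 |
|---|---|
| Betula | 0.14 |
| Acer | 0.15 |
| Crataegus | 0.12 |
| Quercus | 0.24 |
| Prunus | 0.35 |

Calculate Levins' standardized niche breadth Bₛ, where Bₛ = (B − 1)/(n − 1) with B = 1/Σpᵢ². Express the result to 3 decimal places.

0.807

Σpᵢ² = 0.14² + 0.15² + 0.12² + 0.24² + 0.35² = 0.0196 + 0.0225 + 0.0144 + 0.0576 + 0.1225 = 0.2366
B = 1 / 0.2366 = 4.22654
Bₛ = (B − 1)/(n − 1) = (4.22654 − 1)/(5 − 1) = 3.22654/4 = 0.80664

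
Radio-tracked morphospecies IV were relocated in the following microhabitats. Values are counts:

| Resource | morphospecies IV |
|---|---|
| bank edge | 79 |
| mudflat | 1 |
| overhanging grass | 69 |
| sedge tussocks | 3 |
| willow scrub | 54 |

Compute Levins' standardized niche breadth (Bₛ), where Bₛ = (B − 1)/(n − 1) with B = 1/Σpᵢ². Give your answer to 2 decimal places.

0.51

Proportions for morphospecies IV (n=206): 79/206=0.3835, 1/206=0.0049, 69/206=0.3350, 3/206=0.0146, 54/206=0.2621
Σpᵢ² = 0.3835² + 0.0049² + 0.3350² + 0.0146² + 0.2621² = 0.147072 + 0.000024 + 0.112225 + 0.000213 + 0.068696 = 0.328230
B = 1 / 0.328230 = 3.0466
Bₛ = (B − 1)/(n − 1) = (3.0466 − 1)/(5 − 1) = 2.0466/4 = 0.5117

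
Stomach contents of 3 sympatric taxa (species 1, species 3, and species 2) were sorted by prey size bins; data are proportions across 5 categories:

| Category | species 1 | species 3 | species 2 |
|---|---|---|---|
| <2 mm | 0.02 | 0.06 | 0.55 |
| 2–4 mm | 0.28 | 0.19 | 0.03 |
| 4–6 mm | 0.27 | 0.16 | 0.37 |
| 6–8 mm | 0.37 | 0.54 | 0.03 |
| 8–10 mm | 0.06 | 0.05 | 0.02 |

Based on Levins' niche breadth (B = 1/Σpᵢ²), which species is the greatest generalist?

species 1

Σp_1ᵢ² = 0.02² + 0.28² + 0.27² + 0.37² + 0.06² = 0.0004 + 0.0784 + 0.0729 + 0.1369 + 0.0036 = 0.2922
B_1 = 1 / 0.2922 = 3.4223
Σp_3ᵢ² = 0.06² + 0.19² + 0.16² + 0.54² + 0.05² = 0.0036 + 0.0361 + 0.0256 + 0.2916 + 0.0025 = 0.3594
B_3 = 1 / 0.3594 = 2.7824
Σp_2ᵢ² = 0.55² + 0.03² + 0.37² + 0.03² + 0.02² = 0.3025 + 0.0009 + 0.1369 + 0.0009 + 0.0004 = 0.4416
B_2 = 1 / 0.4416 = 2.2645
Highest B → broadest niche (most generalist): species 1 (B = 3.42).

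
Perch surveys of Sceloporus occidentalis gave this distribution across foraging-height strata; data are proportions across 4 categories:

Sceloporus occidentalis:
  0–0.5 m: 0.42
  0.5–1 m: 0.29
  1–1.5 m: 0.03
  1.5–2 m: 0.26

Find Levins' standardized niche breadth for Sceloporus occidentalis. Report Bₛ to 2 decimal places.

Σpᵢ² = 0.42² + 0.29² + 0.03² + 0.26² = 0.1764 + 0.0841 + 0.0009 + 0.0676 = 0.3290
B = 1 / 0.3290 = 3.0395
Bₛ = (B − 1)/(n − 1) = (3.0395 − 1)/(4 − 1) = 2.0395/3 = 0.6798

0.68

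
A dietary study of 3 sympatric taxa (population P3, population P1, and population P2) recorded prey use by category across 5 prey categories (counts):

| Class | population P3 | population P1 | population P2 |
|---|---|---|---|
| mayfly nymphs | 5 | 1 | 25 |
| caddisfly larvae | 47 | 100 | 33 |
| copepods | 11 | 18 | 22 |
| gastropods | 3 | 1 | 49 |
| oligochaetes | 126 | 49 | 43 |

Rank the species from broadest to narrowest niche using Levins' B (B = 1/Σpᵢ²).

Proportions for population P3 (n=192): 5/192=0.0260, 47/192=0.2448, 11/192=0.0573, 3/192=0.0156, 126/192=0.6563
Proportions for population P1 (n=169): 1/169=0.0059, 100/169=0.5917, 18/169=0.1065, 1/169=0.0059, 49/169=0.2899
Proportions for population P2 (n=172): 25/172=0.1453, 33/172=0.1919, 22/172=0.1279, 49/172=0.2849, 43/172=0.2500
Σp_P3ᵢ² = 0.0260² + 0.2448² + 0.0573² + 0.0156² + 0.6563² = 0.000676 + 0.059927 + 0.003283 + 0.000243 + 0.430730 = 0.494859
B_P3 = 1 / 0.494859 = 2.0208
Σp_P1ᵢ² = 0.0059² + 0.5917² + 0.1065² + 0.0059² + 0.2899² = 0.000035 + 0.350109 + 0.011342 + 0.000035 + 0.084042 = 0.445563
B_P1 = 1 / 0.445563 = 2.2444
Σp_P2ᵢ² = 0.1453² + 0.1919² + 0.1279² + 0.2849² + 0.2500² = 0.021112 + 0.036826 + 0.016358 + 0.081168 + 0.062500 = 0.217964
B_P2 = 1 / 0.217964 = 4.5879
Ranking by B (broadest → narrowest): population P2 (4.59) > population P1 (2.24) > population P3 (2.02)

population P2 > population P1 > population P3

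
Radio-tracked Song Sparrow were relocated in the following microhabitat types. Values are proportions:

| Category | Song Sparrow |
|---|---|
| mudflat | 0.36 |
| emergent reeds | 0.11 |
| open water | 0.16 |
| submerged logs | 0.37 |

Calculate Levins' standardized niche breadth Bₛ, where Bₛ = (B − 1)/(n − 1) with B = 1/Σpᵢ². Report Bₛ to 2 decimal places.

0.76

Σpᵢ² = 0.36² + 0.11² + 0.16² + 0.37² = 0.1296 + 0.0121 + 0.0256 + 0.1369 = 0.3042
B = 1 / 0.3042 = 3.2873
Bₛ = (B − 1)/(n − 1) = (3.2873 − 1)/(4 − 1) = 2.2873/3 = 0.7624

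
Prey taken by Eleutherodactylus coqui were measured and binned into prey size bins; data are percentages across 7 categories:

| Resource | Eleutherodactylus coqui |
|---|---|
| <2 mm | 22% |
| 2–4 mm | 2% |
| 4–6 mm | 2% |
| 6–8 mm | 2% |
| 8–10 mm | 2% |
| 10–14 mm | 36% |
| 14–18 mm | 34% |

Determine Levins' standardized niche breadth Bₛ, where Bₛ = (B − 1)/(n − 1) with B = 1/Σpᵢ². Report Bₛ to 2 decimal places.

Convert percentages to proportions (divide by 100).
Σpᵢ² = 0.22² + 0.02² + 0.02² + 0.02² + 0.02² + 0.36² + 0.34² = 0.0484 + 0.0004 + 0.0004 + 0.0004 + 0.0004 + 0.1296 + 0.1156 = 0.2952
B = 1 / 0.2952 = 3.3875
Bₛ = (B − 1)/(n − 1) = (3.3875 − 1)/(7 − 1) = 2.3875/6 = 0.3979

0.40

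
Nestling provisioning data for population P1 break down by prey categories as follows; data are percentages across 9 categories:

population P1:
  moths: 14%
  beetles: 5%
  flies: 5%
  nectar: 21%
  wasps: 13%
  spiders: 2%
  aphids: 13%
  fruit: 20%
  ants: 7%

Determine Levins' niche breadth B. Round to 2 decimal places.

Convert percentages to proportions (divide by 100).
Σpᵢ² = 0.14² + 0.05² + 0.05² + 0.21² + 0.13² + 0.02² + 0.13² + 0.20² + 0.07² = 0.0196 + 0.0025 + 0.0025 + 0.0441 + 0.0169 + 0.0004 + 0.0169 + 0.0400 + 0.0049 = 0.1478
B = 1 / 0.1478 = 6.7659

6.77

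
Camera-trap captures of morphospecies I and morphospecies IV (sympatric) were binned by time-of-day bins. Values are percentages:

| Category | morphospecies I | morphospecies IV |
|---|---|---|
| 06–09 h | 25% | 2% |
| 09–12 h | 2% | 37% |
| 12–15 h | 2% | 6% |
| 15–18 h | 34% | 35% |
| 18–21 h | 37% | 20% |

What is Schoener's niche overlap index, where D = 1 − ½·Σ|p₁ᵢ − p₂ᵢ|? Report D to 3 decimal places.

0.600

Convert percentages to proportions (divide by 100).
Σ|p₁ᵢ − p₂ᵢ| = 0.23 + 0.35 + 0.04 + 0.01 + 0.17 = 0.80
D = 1 − ½ × 0.80 = 1 − 0.400 = 0.60000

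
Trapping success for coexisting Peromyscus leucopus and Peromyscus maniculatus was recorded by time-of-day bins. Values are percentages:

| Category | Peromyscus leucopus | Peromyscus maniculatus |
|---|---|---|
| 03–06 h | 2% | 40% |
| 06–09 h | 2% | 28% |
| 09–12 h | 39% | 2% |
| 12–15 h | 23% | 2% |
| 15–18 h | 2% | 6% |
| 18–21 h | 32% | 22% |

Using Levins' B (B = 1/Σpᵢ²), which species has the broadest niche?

Peromyscus maniculatus

Convert percentages to proportions (divide by 100).
Σp_leucᵢ² = 0.02² + 0.02² + 0.39² + 0.23² + 0.02² + 0.32² = 0.0004 + 0.0004 + 0.1521 + 0.0529 + 0.0004 + 0.1024 = 0.3086
B_leuc = 1 / 0.3086 = 3.2404
Σp_maniᵢ² = 0.40² + 0.28² + 0.02² + 0.02² + 0.06² + 0.22² = 0.1600 + 0.0784 + 0.0004 + 0.0004 + 0.0036 + 0.0484 = 0.2912
B_mani = 1 / 0.2912 = 3.4341
Highest B → broadest niche (most generalist): Peromyscus maniculatus (B = 3.43).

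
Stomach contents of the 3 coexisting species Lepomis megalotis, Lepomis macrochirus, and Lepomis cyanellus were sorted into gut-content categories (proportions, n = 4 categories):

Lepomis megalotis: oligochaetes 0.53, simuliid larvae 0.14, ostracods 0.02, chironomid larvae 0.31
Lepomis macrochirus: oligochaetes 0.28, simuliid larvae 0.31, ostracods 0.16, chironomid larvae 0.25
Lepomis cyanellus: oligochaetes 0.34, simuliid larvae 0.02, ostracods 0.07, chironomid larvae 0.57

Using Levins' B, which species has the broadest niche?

Σp_megaᵢ² = 0.53² + 0.14² + 0.02² + 0.31² = 0.2809 + 0.0196 + 0.0004 + 0.0961 = 0.3970
B_mega = 1 / 0.3970 = 2.5189
Σp_macrᵢ² = 0.28² + 0.31² + 0.16² + 0.25² = 0.0784 + 0.0961 + 0.0256 + 0.0625 = 0.2626
B_macr = 1 / 0.2626 = 3.8081
Σp_cyanᵢ² = 0.34² + 0.02² + 0.07² + 0.57² = 0.1156 + 0.0004 + 0.0049 + 0.3249 = 0.4458
B_cyan = 1 / 0.4458 = 2.2432
Highest B → broadest niche (most generalist): Lepomis macrochirus (B = 3.81).

Lepomis macrochirus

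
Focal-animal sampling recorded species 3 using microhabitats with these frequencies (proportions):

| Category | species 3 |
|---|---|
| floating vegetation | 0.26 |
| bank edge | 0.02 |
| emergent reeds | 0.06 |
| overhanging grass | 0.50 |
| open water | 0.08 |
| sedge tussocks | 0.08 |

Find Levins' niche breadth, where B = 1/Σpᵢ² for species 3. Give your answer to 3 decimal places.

2.990

Σpᵢ² = 0.26² + 0.02² + 0.06² + 0.50² + 0.08² + 0.08² = 0.0676 + 0.0004 + 0.0036 + 0.2500 + 0.0064 + 0.0064 = 0.3344
B = 1 / 0.3344 = 2.99043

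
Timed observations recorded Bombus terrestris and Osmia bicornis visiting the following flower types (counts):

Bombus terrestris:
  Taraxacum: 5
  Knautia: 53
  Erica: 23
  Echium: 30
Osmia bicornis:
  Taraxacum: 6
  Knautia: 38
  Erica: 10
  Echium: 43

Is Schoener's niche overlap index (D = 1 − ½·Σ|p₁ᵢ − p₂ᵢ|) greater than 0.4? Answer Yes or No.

Yes

Proportions for Bombus terrestris (n=111): 5/111=0.0450, 53/111=0.4775, 23/111=0.2072, 30/111=0.2703
Proportions for Osmia bicornis (n=97): 6/97=0.0619, 38/97=0.3918, 10/97=0.1031, 43/97=0.4433
Σ|p₁ᵢ − p₂ᵢ| = 0.0169 + 0.0857 + 0.1041 + 0.1730 = 0.3797
D = 1 − ½ × 0.3797 = 1 − 0.18985 = 0.81015
D = 0.81015 > 0.4 → Yes.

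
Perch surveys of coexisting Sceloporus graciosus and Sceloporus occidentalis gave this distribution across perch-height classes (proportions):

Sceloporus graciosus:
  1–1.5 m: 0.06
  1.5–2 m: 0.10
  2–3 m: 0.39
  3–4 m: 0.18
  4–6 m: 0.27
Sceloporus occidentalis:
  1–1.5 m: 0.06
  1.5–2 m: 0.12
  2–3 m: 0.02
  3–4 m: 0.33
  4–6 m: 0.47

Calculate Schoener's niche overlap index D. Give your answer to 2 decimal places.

Σ|p₁ᵢ − p₂ᵢ| = 0.00 + 0.02 + 0.37 + 0.15 + 0.20 = 0.74
D = 1 − ½ × 0.74 = 1 − 0.370 = 0.6300

0.63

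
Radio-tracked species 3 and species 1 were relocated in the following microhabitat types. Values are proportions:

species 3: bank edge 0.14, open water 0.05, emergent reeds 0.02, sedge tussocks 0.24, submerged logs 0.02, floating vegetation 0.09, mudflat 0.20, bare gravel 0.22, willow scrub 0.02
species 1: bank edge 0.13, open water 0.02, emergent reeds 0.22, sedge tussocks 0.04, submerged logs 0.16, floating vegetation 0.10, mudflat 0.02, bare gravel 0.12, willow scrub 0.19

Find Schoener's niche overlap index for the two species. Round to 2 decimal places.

0.48

Σ|p₁ᵢ − p₂ᵢ| = 0.01 + 0.03 + 0.20 + 0.20 + 0.14 + 0.01 + 0.18 + 0.10 + 0.17 = 1.04
D = 1 − ½ × 1.04 = 1 − 0.520 = 0.4800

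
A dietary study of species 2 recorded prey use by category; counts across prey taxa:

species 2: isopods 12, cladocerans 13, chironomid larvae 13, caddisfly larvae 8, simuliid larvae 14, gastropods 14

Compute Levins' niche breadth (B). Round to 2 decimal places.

Proportions for species 2 (n=74): 12/74=0.1622, 13/74=0.1757, 13/74=0.1757, 8/74=0.1081, 14/74=0.1892, 14/74=0.1892
Σpᵢ² = 0.1622² + 0.1757² + 0.1757² + 0.1081² + 0.1892² + 0.1892² = 0.026309 + 0.030870 + 0.030870 + 0.011686 + 0.035797 + 0.035797 = 0.171329
B = 1 / 0.171329 = 5.8367

5.84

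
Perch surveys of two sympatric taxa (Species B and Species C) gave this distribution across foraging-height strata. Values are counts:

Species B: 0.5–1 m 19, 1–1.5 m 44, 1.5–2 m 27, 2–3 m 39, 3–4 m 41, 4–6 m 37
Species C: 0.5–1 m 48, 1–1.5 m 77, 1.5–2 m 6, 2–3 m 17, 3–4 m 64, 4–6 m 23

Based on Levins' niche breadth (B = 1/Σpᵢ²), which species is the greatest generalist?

Species B

Proportions for Species B (n=207): 19/207=0.0918, 44/207=0.2126, 27/207=0.1304, 39/207=0.1884, 41/207=0.1981, 37/207=0.1787
Proportions for Species C (n=235): 48/235=0.2043, 77/235=0.3277, 6/235=0.0255, 17/235=0.0723, 64/235=0.2723, 23/235=0.0979
Σp_Bᵢ² = 0.0918² + 0.2126² + 0.1304² + 0.1884² + 0.1981² + 0.1787² = 0.008427 + 0.045199 + 0.017004 + 0.035495 + 0.039244 + 0.031934 = 0.177303
B_B = 1 / 0.177303 = 5.6401
Σp_Cᵢ² = 0.2043² + 0.3277² + 0.0255² + 0.0723² + 0.2723² + 0.0979² = 0.041738 + 0.107387 + 0.000650 + 0.005227 + 0.074147 + 0.009584 = 0.238733
B_C = 1 / 0.238733 = 4.1888
Highest B → broadest niche (most generalist): Species B (B = 5.64).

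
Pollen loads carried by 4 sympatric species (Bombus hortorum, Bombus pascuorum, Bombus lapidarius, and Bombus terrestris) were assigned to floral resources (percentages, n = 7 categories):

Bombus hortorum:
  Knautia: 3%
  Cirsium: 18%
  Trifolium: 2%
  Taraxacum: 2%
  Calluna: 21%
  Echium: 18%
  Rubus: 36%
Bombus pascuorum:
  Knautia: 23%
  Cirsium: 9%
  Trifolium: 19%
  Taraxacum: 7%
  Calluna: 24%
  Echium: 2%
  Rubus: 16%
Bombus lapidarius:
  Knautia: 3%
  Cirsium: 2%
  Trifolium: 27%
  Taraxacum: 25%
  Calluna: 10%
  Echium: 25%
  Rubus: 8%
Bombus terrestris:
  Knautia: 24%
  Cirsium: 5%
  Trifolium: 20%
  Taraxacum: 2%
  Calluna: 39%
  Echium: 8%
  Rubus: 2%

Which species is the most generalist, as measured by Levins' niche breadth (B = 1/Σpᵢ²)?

Bombus pascuorum

Convert percentages to proportions (divide by 100).
Σp_hortᵢ² = 0.03² + 0.18² + 0.02² + 0.02² + 0.21² + 0.18² + 0.36² = 0.0009 + 0.0324 + 0.0004 + 0.0004 + 0.0441 + 0.0324 + 0.1296 = 0.2402
B_hort = 1 / 0.2402 = 4.1632
Σp_pascᵢ² = 0.23² + 0.09² + 0.19² + 0.07² + 0.24² + 0.02² + 0.16² = 0.0529 + 0.0081 + 0.0361 + 0.0049 + 0.0576 + 0.0004 + 0.0256 = 0.1856
B_pasc = 1 / 0.1856 = 5.3879
Σp_lapiᵢ² = 0.03² + 0.02² + 0.27² + 0.25² + 0.10² + 0.25² + 0.08² = 0.0009 + 0.0004 + 0.0729 + 0.0625 + 0.0100 + 0.0625 + 0.0064 = 0.2156
B_lapi = 1 / 0.2156 = 4.6382
Σp_terrᵢ² = 0.24² + 0.05² + 0.20² + 0.02² + 0.39² + 0.08² + 0.02² = 0.0576 + 0.0025 + 0.0400 + 0.0004 + 0.1521 + 0.0064 + 0.0004 = 0.2594
B_terr = 1 / 0.2594 = 3.8551
Highest B → broadest niche (most generalist): Bombus pascuorum (B = 5.39).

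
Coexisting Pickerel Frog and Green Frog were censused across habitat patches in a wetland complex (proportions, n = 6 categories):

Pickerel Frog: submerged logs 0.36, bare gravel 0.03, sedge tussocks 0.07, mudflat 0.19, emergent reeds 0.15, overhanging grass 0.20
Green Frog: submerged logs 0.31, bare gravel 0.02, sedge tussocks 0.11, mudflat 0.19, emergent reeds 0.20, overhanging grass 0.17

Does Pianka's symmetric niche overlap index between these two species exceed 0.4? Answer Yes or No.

Σ p₁ᵢp₂ᵢ = 0.1116 + 0.0006 + 0.0077 + 0.0361 + 0.0300 + 0.0340 = 0.2200
Σp_1ᵢ² = 0.36² + 0.03² + 0.07² + 0.19² + 0.15² + 0.20² = 0.1296 + 0.0009 + 0.0049 + 0.0361 + 0.0225 + 0.0400 = 0.2340
Σp_2ᵢ² = 0.31² + 0.02² + 0.11² + 0.19² + 0.20² + 0.17² = 0.0961 + 0.0004 + 0.0121 + 0.0361 + 0.0400 + 0.0289 = 0.2136
O = 0.2200 / √(0.2340 × 0.2136) = 0.2200 / 0.22357 = 0.9840
O = 0.9840 > 0.4 → Yes.

Yes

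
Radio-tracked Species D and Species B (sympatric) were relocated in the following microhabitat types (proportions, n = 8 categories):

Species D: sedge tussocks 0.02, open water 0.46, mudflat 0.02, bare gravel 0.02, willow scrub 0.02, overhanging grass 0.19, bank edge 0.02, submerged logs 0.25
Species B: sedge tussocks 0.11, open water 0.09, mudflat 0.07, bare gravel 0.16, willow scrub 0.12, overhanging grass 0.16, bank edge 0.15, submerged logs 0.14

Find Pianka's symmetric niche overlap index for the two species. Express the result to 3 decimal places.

0.584

Σ p₁ᵢp₂ᵢ = 0.0022 + 0.0414 + 0.0014 + 0.0032 + 0.0024 + 0.0304 + 0.0030 + 0.0350 = 0.1190
Σp_1ᵢ² = 0.02² + 0.46² + 0.02² + 0.02² + 0.02² + 0.19² + 0.02² + 0.25² = 0.0004 + 0.2116 + 0.0004 + 0.0004 + 0.0004 + 0.0361 + 0.0004 + 0.0625 = 0.3122
Σp_2ᵢ² = 0.11² + 0.09² + 0.07² + 0.16² + 0.12² + 0.16² + 0.15² + 0.14² = 0.0121 + 0.0081 + 0.0049 + 0.0256 + 0.0144 + 0.0256 + 0.0225 + 0.0196 = 0.1328
O = 0.1190 / √(0.3122 × 0.1328) = 0.1190 / 0.203618 = 0.58443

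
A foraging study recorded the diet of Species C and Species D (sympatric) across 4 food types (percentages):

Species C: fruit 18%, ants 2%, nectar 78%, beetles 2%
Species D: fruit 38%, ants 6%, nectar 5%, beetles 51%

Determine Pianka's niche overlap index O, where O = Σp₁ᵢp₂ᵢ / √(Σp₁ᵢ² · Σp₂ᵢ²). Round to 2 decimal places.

0.23

Convert percentages to proportions (divide by 100).
Σ p₁ᵢp₂ᵢ = 0.0684 + 0.0012 + 0.0390 + 0.0102 = 0.1188
Σp_1ᵢ² = 0.18² + 0.02² + 0.78² + 0.02² = 0.0324 + 0.0004 + 0.6084 + 0.0004 = 0.6416
Σp_2ᵢ² = 0.38² + 0.06² + 0.05² + 0.51² = 0.1444 + 0.0036 + 0.0025 + 0.2601 = 0.4106
O = 0.1188 / √(0.6416 × 0.4106) = 0.1188 / 0.51326 = 0.2315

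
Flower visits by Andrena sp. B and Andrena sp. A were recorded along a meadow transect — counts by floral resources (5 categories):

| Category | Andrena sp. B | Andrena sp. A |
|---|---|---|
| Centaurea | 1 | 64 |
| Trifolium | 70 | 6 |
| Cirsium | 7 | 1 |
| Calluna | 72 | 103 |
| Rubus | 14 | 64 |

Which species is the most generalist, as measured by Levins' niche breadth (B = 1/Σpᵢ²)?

Proportions for Andrena sp. B (n=164): 1/164=0.0061, 70/164=0.4268, 7/164=0.0427, 72/164=0.4390, 14/164=0.0854
Proportions for Andrena sp. A (n=238): 64/238=0.2689, 6/238=0.0252, 1/238=0.0042, 103/238=0.4328, 64/238=0.2689
Σp_Bᵢ² = 0.0061² + 0.4268² + 0.0427² + 0.4390² + 0.0854² = 0.000037 + 0.182158 + 0.001823 + 0.192721 + 0.007293 = 0.384032
B_B = 1 / 0.384032 = 2.6039
Σp_Aᵢ² = 0.2689² + 0.0252² + 0.0042² + 0.4328² + 0.2689² = 0.072307 + 0.000635 + 0.000018 + 0.187316 + 0.072307 = 0.332583
B_A = 1 / 0.332583 = 3.0068
Highest B → broadest niche (most generalist): Andrena sp. A (B = 3.01).

Andrena sp. A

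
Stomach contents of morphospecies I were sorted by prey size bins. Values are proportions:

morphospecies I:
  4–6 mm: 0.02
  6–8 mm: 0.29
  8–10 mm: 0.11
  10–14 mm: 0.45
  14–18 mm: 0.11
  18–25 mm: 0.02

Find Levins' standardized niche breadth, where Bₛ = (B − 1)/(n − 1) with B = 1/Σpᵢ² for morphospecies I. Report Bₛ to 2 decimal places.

0.44

Σpᵢ² = 0.02² + 0.29² + 0.11² + 0.45² + 0.11² + 0.02² = 0.0004 + 0.0841 + 0.0121 + 0.2025 + 0.0121 + 0.0004 = 0.3116
B = 1 / 0.3116 = 3.2092
Bₛ = (B − 1)/(n − 1) = (3.2092 − 1)/(6 − 1) = 2.2092/5 = 0.4418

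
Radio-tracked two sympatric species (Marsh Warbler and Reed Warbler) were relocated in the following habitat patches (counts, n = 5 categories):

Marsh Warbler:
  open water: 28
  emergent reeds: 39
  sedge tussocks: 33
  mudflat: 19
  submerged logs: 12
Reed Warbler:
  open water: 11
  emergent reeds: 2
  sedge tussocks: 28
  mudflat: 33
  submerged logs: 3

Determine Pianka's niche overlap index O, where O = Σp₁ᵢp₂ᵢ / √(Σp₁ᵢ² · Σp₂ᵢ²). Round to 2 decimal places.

0.71

Proportions for Marsh Warbler (n=131): 28/131=0.2137, 39/131=0.2977, 33/131=0.2519, 19/131=0.1450, 12/131=0.0916
Proportions for Reed Warbler (n=77): 11/77=0.1429, 2/77=0.0260, 28/77=0.3636, 33/77=0.4286, 3/77=0.0390
Σ p₁ᵢp₂ᵢ = 0.030538 + 0.007740 + 0.091591 + 0.062147 + 0.003572 = 0.195588
Σp_1ᵢ² = 0.2137² + 0.2977² + 0.2519² + 0.1450² + 0.0916² = 0.045668 + 0.088625 + 0.063454 + 0.021025 + 0.008391 = 0.227163
Σp_2ᵢ² = 0.1429² + 0.0260² + 0.3636² + 0.4286² + 0.0390² = 0.020420 + 0.000676 + 0.132205 + 0.183698 + 0.001521 = 0.338520
O = 0.195588 / √(0.227163 × 0.338520) = 0.195588 / 0.2773071 = 0.7053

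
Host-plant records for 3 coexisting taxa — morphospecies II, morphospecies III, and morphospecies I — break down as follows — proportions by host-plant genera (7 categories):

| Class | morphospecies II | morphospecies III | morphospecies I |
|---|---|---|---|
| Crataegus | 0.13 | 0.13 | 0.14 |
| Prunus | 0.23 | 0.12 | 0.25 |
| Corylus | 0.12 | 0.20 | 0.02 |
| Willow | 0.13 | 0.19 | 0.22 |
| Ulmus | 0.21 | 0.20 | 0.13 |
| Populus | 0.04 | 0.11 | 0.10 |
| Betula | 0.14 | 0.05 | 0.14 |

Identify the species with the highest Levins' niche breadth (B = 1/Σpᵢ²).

morphospecies III

Σp_IIᵢ² = 0.13² + 0.23² + 0.12² + 0.13² + 0.21² + 0.04² + 0.14² = 0.0169 + 0.0529 + 0.0144 + 0.0169 + 0.0441 + 0.0016 + 0.0196 = 0.1664
B_II = 1 / 0.1664 = 6.0096
Σp_IIIᵢ² = 0.13² + 0.12² + 0.20² + 0.19² + 0.20² + 0.11² + 0.05² = 0.0169 + 0.0144 + 0.0400 + 0.0361 + 0.0400 + 0.0121 + 0.0025 = 0.1620
B_III = 1 / 0.1620 = 6.1728
Σp_Iᵢ² = 0.14² + 0.25² + 0.02² + 0.22² + 0.13² + 0.10² + 0.14² = 0.0196 + 0.0625 + 0.0004 + 0.0484 + 0.0169 + 0.0100 + 0.0196 = 0.1774
B_I = 1 / 0.1774 = 5.6370
Highest B → broadest niche (most generalist): morphospecies III (B = 6.17).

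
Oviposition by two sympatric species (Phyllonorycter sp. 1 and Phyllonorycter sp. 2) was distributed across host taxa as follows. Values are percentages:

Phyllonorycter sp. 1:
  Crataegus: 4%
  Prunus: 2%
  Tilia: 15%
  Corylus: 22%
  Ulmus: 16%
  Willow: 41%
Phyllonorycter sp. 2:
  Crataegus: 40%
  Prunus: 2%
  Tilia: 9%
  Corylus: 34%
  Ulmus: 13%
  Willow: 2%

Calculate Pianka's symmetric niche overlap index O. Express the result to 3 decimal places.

Convert percentages to proportions (divide by 100).
Σ p₁ᵢp₂ᵢ = 0.0160 + 0.0004 + 0.0135 + 0.0748 + 0.0208 + 0.0082 = 0.1337
Σp_1ᵢ² = 0.04² + 0.02² + 0.15² + 0.22² + 0.16² + 0.41² = 0.0016 + 0.0004 + 0.0225 + 0.0484 + 0.0256 + 0.1681 = 0.2666
Σp_2ᵢ² = 0.40² + 0.02² + 0.09² + 0.34² + 0.13² + 0.02² = 0.1600 + 0.0004 + 0.0081 + 0.1156 + 0.0169 + 0.0004 = 0.3014
O = 0.1337 / √(0.2666 × 0.3014) = 0.1337 / 0.283466 = 0.47166

0.472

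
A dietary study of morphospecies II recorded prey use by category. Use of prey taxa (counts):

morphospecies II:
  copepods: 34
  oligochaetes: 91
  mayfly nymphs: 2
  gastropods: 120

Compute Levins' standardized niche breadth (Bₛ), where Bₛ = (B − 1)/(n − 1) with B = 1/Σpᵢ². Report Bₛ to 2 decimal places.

Proportions for morphospecies II (n=247): 34/247=0.1377, 91/247=0.3684, 2/247=0.0081, 120/247=0.4858
Σpᵢ² = 0.1377² + 0.3684² + 0.0081² + 0.4858² = 0.018961 + 0.135719 + 0.000066 + 0.236002 = 0.390748
B = 1 / 0.390748 = 2.5592
Bₛ = (B − 1)/(n − 1) = (2.5592 − 1)/(4 − 1) = 1.5592/3 = 0.5197

0.52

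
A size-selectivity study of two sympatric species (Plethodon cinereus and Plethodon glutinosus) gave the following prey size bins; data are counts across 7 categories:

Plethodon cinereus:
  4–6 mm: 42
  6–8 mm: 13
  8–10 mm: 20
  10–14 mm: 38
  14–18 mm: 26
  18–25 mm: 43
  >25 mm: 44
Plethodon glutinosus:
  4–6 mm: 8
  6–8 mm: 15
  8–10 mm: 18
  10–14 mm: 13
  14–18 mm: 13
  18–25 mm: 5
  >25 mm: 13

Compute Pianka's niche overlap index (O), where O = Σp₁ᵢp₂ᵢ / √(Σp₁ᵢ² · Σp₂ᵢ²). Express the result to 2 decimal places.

0.82

Proportions for Plethodon cinereus (n=226): 42/226=0.1858, 13/226=0.0575, 20/226=0.0885, 38/226=0.1681, 26/226=0.1150, 43/226=0.1903, 44/226=0.1947
Proportions for Plethodon glutinosus (n=85): 8/85=0.0941, 15/85=0.1765, 18/85=0.2118, 13/85=0.1529, 13/85=0.1529, 5/85=0.0588, 13/85=0.1529
Σ p₁ᵢp₂ᵢ = 0.017484 + 0.010149 + 0.018744 + 0.025702 + 0.017584 + 0.011190 + 0.029770 = 0.130623
Σp_1ᵢ² = 0.1858² + 0.0575² + 0.0885² + 0.1681² + 0.1150² + 0.1903² + 0.1947² = 0.034522 + 0.003306 + 0.007832 + 0.028258 + 0.013225 + 0.036214 + 0.037908 = 0.161265
Σp_2ᵢ² = 0.0941² + 0.1765² + 0.2118² + 0.1529² + 0.1529² + 0.0588² + 0.1529² = 0.008855 + 0.031152 + 0.044859 + 0.023378 + 0.023378 + 0.003457 + 0.023378 = 0.158457
O = 0.130623 / √(0.161265 × 0.158457) = 0.130623 / 0.1598548 = 0.8171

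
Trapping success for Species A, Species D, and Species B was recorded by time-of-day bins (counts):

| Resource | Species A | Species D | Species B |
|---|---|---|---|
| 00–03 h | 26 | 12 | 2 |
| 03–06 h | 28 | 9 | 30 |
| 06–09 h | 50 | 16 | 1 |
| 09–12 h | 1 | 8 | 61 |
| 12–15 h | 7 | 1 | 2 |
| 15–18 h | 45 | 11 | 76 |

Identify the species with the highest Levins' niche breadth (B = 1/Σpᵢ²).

Species D

Proportions for Species A (n=157): 26/157=0.1656, 28/157=0.1783, 50/157=0.3185, 1/157=0.0064, 7/157=0.0446, 45/157=0.2866
Proportions for Species D (n=57): 12/57=0.2105, 9/57=0.1579, 16/57=0.2807, 8/57=0.1404, 1/57=0.0175, 11/57=0.1930
Proportions for Species B (n=172): 2/172=0.0116, 30/172=0.1744, 1/172=0.0058, 61/172=0.3547, 2/172=0.0116, 76/172=0.4419
Σp_Aᵢ² = 0.1656² + 0.1783² + 0.3185² + 0.0064² + 0.0446² + 0.2866² = 0.027423 + 0.031791 + 0.101442 + 0.000041 + 0.001989 + 0.082140 = 0.244826
B_A = 1 / 0.244826 = 4.0845
Σp_Dᵢ² = 0.2105² + 0.1579² + 0.2807² + 0.1404² + 0.0175² + 0.1930² = 0.044310 + 0.024932 + 0.078792 + 0.019712 + 0.000306 + 0.037249 = 0.205301
B_D = 1 / 0.205301 = 4.8709
Σp_Bᵢ² = 0.0116² + 0.1744² + 0.0058² + 0.3547² + 0.0116² + 0.4419² = 0.000135 + 0.030415 + 0.000034 + 0.125812 + 0.000135 + 0.195276 = 0.351807
B_B = 1 / 0.351807 = 2.8425
Highest B → broadest niche (most generalist): Species D (B = 4.87).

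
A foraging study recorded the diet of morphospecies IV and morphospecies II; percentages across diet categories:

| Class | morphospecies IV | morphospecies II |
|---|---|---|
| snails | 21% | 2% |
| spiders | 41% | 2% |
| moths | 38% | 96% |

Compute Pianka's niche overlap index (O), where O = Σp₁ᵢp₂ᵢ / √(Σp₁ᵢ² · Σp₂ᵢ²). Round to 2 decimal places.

Convert percentages to proportions (divide by 100).
Σ p₁ᵢp₂ᵢ = 0.0042 + 0.0082 + 0.3648 = 0.3772
Σp_1ᵢ² = 0.21² + 0.41² + 0.38² = 0.0441 + 0.1681 + 0.1444 = 0.3566
Σp_2ᵢ² = 0.02² + 0.02² + 0.96² = 0.0004 + 0.0004 + 0.9216 = 0.9224
O = 0.3772 / √(0.3566 × 0.9224) = 0.3772 / 0.57352 = 0.6577

0.66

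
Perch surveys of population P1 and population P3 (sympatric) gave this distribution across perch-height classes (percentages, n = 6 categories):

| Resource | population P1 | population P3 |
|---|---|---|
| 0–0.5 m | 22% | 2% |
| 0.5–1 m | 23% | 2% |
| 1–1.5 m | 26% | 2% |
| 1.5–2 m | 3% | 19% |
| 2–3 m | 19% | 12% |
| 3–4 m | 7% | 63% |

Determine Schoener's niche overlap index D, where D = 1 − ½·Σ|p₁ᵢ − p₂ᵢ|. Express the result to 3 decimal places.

0.280

Convert percentages to proportions (divide by 100).
Σ|p₁ᵢ − p₂ᵢ| = 0.20 + 0.21 + 0.24 + 0.16 + 0.07 + 0.56 = 1.44
D = 1 − ½ × 1.44 = 1 − 0.720 = 0.28000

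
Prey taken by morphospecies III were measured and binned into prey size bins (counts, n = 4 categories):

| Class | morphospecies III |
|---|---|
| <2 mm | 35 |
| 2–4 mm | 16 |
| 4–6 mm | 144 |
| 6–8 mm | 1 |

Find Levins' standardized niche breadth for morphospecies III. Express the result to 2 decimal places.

Proportions for morphospecies III (n=196): 35/196=0.1786, 16/196=0.0816, 144/196=0.7347, 1/196=0.0051
Σpᵢ² = 0.1786² + 0.0816² + 0.7347² + 0.0051² = 0.031898 + 0.006659 + 0.539784 + 0.000026 = 0.578367
B = 1 / 0.578367 = 1.7290
Bₛ = (B − 1)/(n − 1) = (1.7290 − 1)/(4 − 1) = 0.7290/3 = 0.2430

0.24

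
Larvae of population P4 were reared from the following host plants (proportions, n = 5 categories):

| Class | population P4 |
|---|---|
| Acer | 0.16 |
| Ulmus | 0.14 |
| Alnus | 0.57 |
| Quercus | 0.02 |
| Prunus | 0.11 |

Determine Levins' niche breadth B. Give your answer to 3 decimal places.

2.614

Σpᵢ² = 0.16² + 0.14² + 0.57² + 0.02² + 0.11² = 0.0256 + 0.0196 + 0.3249 + 0.0004 + 0.0121 = 0.3826
B = 1 / 0.3826 = 2.61370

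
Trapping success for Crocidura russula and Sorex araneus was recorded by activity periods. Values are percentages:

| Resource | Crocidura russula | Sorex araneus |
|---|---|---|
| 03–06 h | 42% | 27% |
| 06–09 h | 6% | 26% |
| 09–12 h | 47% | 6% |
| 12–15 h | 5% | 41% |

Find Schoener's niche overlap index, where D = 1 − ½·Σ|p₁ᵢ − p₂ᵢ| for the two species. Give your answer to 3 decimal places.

0.440

Convert percentages to proportions (divide by 100).
Σ|p₁ᵢ − p₂ᵢ| = 0.15 + 0.20 + 0.41 + 0.36 = 1.12
D = 1 − ½ × 1.12 = 1 − 0.560 = 0.44000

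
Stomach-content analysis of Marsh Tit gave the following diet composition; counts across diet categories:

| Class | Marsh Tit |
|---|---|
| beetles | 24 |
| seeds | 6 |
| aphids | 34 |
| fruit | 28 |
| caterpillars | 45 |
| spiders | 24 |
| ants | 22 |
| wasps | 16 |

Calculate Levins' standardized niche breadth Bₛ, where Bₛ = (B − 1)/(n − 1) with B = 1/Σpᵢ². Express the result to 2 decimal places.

Proportions for Marsh Tit (n=199): 24/199=0.1206, 6/199=0.0302, 34/199=0.1709, 28/199=0.1407, 45/199=0.2261, 24/199=0.1206, 22/199=0.1106, 16/199=0.0804
Σpᵢ² = 0.1206² + 0.0302² + 0.1709² + 0.1407² + 0.2261² + 0.1206² + 0.1106² + 0.0804² = 0.014544 + 0.000912 + 0.029207 + 0.019796 + 0.051121 + 0.014544 + 0.012232 + 0.006464 = 0.148820
B = 1 / 0.148820 = 6.7195
Bₛ = (B − 1)/(n − 1) = (6.7195 − 1)/(8 − 1) = 5.7195/7 = 0.8171

0.82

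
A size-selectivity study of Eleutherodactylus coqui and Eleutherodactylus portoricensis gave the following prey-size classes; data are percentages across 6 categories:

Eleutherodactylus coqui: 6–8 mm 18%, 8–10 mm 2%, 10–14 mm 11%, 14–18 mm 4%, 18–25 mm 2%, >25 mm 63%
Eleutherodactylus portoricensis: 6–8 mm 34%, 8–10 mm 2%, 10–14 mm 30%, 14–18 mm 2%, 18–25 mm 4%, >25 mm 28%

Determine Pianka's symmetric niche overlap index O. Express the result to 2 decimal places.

0.76

Convert percentages to proportions (divide by 100).
Σ p₁ᵢp₂ᵢ = 0.0612 + 0.0004 + 0.0330 + 0.0008 + 0.0008 + 0.1764 = 0.2726
Σp_1ᵢ² = 0.18² + 0.02² + 0.11² + 0.04² + 0.02² + 0.63² = 0.0324 + 0.0004 + 0.0121 + 0.0016 + 0.0004 + 0.3969 = 0.4438
Σp_2ᵢ² = 0.34² + 0.02² + 0.30² + 0.02² + 0.04² + 0.28² = 0.1156 + 0.0004 + 0.0900 + 0.0004 + 0.0016 + 0.0784 = 0.2864
O = 0.2726 / √(0.4438 × 0.2864) = 0.2726 / 0.35652 = 0.7646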